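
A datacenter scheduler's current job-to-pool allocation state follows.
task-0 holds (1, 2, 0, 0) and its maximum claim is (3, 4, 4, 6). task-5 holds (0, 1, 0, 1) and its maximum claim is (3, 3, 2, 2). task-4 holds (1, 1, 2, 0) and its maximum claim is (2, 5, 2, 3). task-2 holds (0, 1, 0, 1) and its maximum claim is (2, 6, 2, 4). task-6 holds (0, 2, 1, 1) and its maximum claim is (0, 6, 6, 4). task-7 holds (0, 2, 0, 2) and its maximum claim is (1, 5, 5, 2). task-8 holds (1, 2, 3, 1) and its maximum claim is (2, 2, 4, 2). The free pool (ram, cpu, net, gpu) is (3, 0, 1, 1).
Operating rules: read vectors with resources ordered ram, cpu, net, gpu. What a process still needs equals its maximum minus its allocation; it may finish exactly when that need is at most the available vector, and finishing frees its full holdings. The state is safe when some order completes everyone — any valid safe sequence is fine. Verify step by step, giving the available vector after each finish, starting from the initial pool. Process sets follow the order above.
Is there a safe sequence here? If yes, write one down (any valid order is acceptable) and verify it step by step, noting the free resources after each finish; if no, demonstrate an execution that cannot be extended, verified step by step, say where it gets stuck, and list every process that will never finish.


The state is UNSAFE.
Key observation: after task-8, task-5 the pool peaks at (4, 3, 4, 3), and each blocked process is short somewhere: task-0 on gpu; task-4 on cpu; task-2 on cpu; task-6 on cpu, net; task-7 on net.
Going as far as possible: task-8, task-5; after that, nothing fits. Check, step by step:
  pool = (3, 0, 1, 1)
  task-8: need (1, 0, 1, 1) fits (3, 0, 1, 1); releases (1, 2, 3, 1), pool now (4, 2, 4, 2)
  task-5: need (3, 2, 2, 1) fits (4, 2, 4, 2); releases (0, 1, 0, 1), pool now (4, 3, 4, 3)
  blocked: task-0 wants (2, 2, 4, 6), pool (4, 3, 4, 3) — not enough gpu
  blocked: task-4 wants (1, 4, 0, 3), pool (4, 3, 4, 3) — not enough cpu
  blocked: task-2 wants (2, 5, 2, 3), pool (4, 3, 4, 3) — not enough cpu
  blocked: task-6 wants (0, 4, 5, 3), pool (4, 3, 4, 3) — not enough cpu and net
  blocked: task-7 wants (1, 3, 5, 0), pool (4, 3, 4, 3) — not enough net
Permanently blocked: task-0, task-4, task-2, task-6 and task-7.


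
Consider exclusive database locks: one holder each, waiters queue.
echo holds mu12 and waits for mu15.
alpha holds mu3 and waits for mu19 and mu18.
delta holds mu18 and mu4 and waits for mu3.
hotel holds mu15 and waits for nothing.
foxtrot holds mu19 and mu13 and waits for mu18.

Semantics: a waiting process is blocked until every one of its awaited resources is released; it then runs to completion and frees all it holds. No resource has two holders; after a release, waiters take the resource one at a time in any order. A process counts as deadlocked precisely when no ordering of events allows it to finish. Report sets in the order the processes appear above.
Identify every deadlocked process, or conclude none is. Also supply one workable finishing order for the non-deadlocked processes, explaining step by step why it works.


Deadlocked: alpha, delta and foxtrot.
Key observation: alpha -> delta -> alpha is a circular wait — nothing in it can go first; foxtrot is caught in further circular waits.
One completion order for the rest: hotel, echo.
Step-by-step check:
  hotel: no waits; runs immediately, freeing mu15
  run echo (all its waits — mu15 — are resolved); releases mu12


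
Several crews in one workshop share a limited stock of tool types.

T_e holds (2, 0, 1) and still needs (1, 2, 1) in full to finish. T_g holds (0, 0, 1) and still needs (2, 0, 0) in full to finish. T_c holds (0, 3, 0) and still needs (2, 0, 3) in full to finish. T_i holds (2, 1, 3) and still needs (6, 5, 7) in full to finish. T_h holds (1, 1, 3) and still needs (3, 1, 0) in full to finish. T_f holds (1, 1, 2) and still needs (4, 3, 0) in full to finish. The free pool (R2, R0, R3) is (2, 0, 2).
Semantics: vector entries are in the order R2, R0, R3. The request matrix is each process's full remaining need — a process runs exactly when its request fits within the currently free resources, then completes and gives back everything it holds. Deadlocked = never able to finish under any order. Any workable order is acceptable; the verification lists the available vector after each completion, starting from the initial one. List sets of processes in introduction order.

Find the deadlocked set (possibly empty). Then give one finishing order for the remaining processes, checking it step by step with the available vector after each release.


The deadlocked set is empty.
Key observation: T_g can run right away; the returned allocation unlocks the remaining processes in turn.
The rest can finish in the order T_g, T_c, T_e, T_f, T_h, T_i. Walking it through:
  pool = (2, 0, 2)
  T_g needs (2, 0, 0) <= (2, 0, 2) -> finishes; pool += (0, 0, 1) = (2, 0, 3)
  T_c needs (2, 0, 3) <= (2, 0, 3) -> finishes; pool += (0, 3, 0) = (2, 3, 3)
  T_e needs (1, 2, 1) <= (2, 3, 3) -> finishes; pool += (2, 0, 1) = (4, 3, 4)
  T_f needs (4, 3, 0) <= (4, 3, 4) -> finishes; pool += (1, 1, 2) = (5, 4, 6)
  T_h needs (3, 1, 0) <= (5, 4, 6) -> finishes; pool += (1, 1, 3) = (6, 5, 9)
  T_i needs (6, 5, 7) <= (6, 5, 9) -> finishes; pool += (2, 1, 3) = (8, 6, 12)


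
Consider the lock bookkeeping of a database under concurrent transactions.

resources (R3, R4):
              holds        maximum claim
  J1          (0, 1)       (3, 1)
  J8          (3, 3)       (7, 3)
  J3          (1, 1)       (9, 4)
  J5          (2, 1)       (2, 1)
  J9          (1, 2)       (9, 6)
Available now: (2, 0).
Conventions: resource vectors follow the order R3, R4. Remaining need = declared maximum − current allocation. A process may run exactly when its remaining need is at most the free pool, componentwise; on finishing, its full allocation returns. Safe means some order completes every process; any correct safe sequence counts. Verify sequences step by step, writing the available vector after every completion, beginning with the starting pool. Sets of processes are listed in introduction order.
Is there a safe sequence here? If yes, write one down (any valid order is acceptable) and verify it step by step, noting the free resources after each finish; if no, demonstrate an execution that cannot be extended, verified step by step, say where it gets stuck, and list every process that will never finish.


UNSAFE — no complete ordering exists.
Key observation: R3 is the bottleneck — with J5, J8, J1 done the pool holds (7, 5), short of every remaining need.
Going as far as possible: J5, J8, J1; after that, nothing fits. Walking it through:
  pool = (2, 0)
  J5: need (0, 0) fits (2, 0); releases (2, 1), pool now (4, 1)
  J8: need (4, 0) fits (4, 1); releases (3, 3), pool now (7, 4)
  J1: need (3, 0) fits (7, 4); releases (0, 1), pool now (7, 5)
  blocked: J3 wants (8, 3), pool (7, 5) — not enough R3
  blocked: J9 wants (8, 4), pool (7, 5) — not enough R3
Permanently blocked: J3 and J9.


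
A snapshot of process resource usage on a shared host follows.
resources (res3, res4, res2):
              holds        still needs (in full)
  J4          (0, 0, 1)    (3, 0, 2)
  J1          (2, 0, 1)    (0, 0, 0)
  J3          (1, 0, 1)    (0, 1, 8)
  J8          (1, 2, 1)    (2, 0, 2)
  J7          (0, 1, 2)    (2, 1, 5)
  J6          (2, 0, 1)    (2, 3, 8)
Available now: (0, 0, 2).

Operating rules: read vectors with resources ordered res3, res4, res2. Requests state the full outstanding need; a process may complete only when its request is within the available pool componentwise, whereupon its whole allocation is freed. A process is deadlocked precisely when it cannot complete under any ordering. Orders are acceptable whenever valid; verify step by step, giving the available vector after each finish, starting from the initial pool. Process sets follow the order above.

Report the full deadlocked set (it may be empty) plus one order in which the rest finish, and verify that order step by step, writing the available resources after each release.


Deadlocked set: J3 and J6.
Key observation: after J1, J8, J4, J7 complete, (3, 3, 7) is the best the pool ever gets, yet each leftover process wants more res2.
The rest can finish in the order J1, J8, J4, J7. Verifying each step:
  pool = (0, 0, 2)
  J1: need (0, 0, 0) fits (0, 0, 2); releases (2, 0, 1), pool now (2, 0, 3)
  J8: need (2, 0, 2) fits (2, 0, 3); releases (1, 2, 1), pool now (3, 2, 4)
  J4: need (3, 0, 2) fits (3, 2, 4); releases (0, 0, 1), pool now (3, 2, 5)
  J7: need (2, 1, 5) fits (3, 2, 5); releases (0, 1, 2), pool now (3, 3, 7)
None of the blocked processes ever fits:
  blocked: J3 wants (0, 1, 8), pool (3, 3, 7) — not enough res2
  blocked: J6 wants (2, 3, 8), pool (3, 3, 7) — not enough res2


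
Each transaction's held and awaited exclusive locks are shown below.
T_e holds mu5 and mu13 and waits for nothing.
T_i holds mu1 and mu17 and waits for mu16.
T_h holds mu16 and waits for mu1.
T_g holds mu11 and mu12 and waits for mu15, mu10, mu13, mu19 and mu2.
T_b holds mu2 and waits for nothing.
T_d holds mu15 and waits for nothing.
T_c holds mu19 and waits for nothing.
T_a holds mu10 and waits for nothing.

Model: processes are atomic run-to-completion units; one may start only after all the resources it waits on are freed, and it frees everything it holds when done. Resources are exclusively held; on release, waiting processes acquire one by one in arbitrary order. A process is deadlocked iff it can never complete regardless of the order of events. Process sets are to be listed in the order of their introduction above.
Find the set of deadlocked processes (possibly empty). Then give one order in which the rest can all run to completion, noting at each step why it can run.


Deadlocked: T_i and T_h.
Key observation: the cycle T_i -> T_h -> T_i can never break — each member waits on the next; no other process is dragged down with it.
A valid finishing order for the others: T_b, T_d, T_a, T_c, T_e, T_g.
Step-by-step check:
  T_b waits on nothing -> runs at once and releases mu2
  T_d waits on nothing -> runs at once and releases mu15
  T_a waits on nothing -> runs at once and releases mu10
  T_c waits on nothing -> runs at once and releases mu19
  T_e waits on nothing -> runs at once and releases mu5 and mu13
  T_g waits on mu15, mu10, mu13, mu19 and mu2 — all released -> runs and releases mu11 and mu12


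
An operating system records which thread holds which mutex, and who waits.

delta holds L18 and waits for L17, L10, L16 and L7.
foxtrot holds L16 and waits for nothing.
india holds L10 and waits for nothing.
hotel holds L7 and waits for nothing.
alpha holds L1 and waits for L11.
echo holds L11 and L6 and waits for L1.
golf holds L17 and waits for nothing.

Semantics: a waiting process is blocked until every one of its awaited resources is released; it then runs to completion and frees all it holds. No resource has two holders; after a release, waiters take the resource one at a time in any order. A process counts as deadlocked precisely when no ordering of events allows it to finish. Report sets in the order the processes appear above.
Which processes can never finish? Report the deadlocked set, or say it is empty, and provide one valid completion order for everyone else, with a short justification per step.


Deadlocked: alpha and echo.
Key observation: alpha -> echo -> alpha is a circular wait — nothing in it can go first; no other process is dragged down with it.
The rest can finish in the order foxtrot, golf, hotel, india, delta.
Step-by-step check:
  run foxtrot (it waits on nothing); releases L16
  run golf (it waits on nothing); releases L17
  run hotel (it waits on nothing); releases L7
  run india (it waits on nothing); releases L10
  delta waits on L17, L10, L16 and L7 — all released -> runs and releases L18


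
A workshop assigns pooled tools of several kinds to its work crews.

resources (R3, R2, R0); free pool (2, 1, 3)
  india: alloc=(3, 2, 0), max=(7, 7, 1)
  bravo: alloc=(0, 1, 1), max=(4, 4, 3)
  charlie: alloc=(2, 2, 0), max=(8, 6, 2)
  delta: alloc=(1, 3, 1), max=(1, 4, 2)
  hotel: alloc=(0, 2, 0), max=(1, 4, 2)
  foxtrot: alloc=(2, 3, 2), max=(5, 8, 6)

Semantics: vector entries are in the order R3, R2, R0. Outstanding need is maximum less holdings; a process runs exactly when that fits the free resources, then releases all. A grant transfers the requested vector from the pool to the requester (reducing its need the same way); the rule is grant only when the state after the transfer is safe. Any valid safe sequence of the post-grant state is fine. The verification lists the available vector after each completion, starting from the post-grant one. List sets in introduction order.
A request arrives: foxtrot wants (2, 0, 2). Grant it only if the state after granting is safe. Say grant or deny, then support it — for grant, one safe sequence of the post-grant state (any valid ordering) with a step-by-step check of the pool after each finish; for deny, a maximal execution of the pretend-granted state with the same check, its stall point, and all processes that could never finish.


GRANT. The post-grant state is safe; one safe sequence: delta, hotel, foxtrot, bravo, india, charlie.
Key observation: (0, 1, 1) free after granting still covers delta first, and each release covers the next.
Verifying the post-grant state step by step:
  pool = (0, 1, 1)
  delta needs (0, 1, 1) <= (0, 1, 1) -> finishes; pool += (1, 3, 1) = (1, 4, 2)
  hotel needs (1, 2, 2) <= (1, 4, 2) -> finishes; pool += (0, 2, 0) = (1, 6, 2)
  foxtrot needs (1, 5, 2) <= (1, 6, 2) -> finishes; pool += (4, 3, 4) = (5, 9, 6)
  bravo needs (4, 3, 2) <= (5, 9, 6) -> finishes; pool += (0, 1, 1) = (5, 10, 7)
  india needs (4, 5, 1) <= (5, 10, 7) -> finishes; pool += (3, 2, 0) = (8, 12, 7)
  charlie needs (6, 4, 2) <= (8, 12, 7) -> finishes; pool += (2, 2, 0) = (10, 14, 7)


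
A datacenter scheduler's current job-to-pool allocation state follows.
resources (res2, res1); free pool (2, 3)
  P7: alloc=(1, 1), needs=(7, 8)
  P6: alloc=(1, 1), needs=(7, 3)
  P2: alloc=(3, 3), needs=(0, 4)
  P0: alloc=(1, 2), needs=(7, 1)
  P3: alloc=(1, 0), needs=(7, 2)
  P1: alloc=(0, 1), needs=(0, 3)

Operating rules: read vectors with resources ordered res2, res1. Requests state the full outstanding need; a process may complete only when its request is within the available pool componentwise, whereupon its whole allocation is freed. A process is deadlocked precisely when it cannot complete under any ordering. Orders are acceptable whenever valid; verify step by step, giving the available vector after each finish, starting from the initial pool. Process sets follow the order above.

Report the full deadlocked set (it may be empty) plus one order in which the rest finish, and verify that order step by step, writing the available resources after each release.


Deadlocked set: P7, P6, P0 and P3.
Key observation: once P1, P2 finish, the pool peaks at (5, 7) — and every remaining process still needs more res2 than that.
The rest can finish in the order P1, P2. Step-by-step check:
  pool = (2, 3)
  run P1 (needs (0, 3), free (2, 3)); after release of (0, 1) the pool is (2, 4)
  run P2 (needs (0, 4), free (2, 4)); after release of (3, 3) the pool is (5, 7)
The stuck group stays short no matter what:
  P7 still needs (7, 8) but only (5, 7) is free — short on res2 and res1
  P6 still needs (7, 3) but only (5, 7) is free — short on res2
  P0 still needs (7, 1) but only (5, 7) is free — short on res2
  P3 still needs (7, 2) but only (5, 7) is free — short on res2


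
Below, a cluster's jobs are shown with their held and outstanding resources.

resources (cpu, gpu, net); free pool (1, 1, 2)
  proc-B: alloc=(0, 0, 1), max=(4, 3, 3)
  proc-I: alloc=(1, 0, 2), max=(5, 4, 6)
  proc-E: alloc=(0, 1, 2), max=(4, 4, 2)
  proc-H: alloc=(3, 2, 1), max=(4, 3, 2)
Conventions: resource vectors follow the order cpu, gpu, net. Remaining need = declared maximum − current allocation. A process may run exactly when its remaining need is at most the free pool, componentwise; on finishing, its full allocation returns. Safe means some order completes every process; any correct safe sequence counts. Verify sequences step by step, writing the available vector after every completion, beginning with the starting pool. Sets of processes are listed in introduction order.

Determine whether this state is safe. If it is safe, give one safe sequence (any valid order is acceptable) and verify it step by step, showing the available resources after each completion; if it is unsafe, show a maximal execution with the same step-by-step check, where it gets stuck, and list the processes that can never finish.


SAFE — a valid safe sequence is proc-H, proc-E, proc-B, proc-I.
Key observation: reading the order forward, proc-H is the first process whose need (1, 1, 1) meets the free pool (1, 1, 2) exactly on a resource it requests.
Step-by-step check:
  pool = (1, 1, 2)
  proc-H needs (1, 1, 1) <= (1, 1, 2) -> finishes; pool += (3, 2, 1) = (4, 3, 3)
  proc-E needs (4, 3, 0) <= (4, 3, 3) -> finishes; pool += (0, 1, 2) = (4, 4, 5)
  proc-B needs (4, 3, 2) <= (4, 4, 5) -> finishes; pool += (0, 0, 1) = (4, 4, 6)
  proc-I needs (4, 4, 4) <= (4, 4, 6) -> finishes; pool += (1, 0, 2) = (5, 4, 8)


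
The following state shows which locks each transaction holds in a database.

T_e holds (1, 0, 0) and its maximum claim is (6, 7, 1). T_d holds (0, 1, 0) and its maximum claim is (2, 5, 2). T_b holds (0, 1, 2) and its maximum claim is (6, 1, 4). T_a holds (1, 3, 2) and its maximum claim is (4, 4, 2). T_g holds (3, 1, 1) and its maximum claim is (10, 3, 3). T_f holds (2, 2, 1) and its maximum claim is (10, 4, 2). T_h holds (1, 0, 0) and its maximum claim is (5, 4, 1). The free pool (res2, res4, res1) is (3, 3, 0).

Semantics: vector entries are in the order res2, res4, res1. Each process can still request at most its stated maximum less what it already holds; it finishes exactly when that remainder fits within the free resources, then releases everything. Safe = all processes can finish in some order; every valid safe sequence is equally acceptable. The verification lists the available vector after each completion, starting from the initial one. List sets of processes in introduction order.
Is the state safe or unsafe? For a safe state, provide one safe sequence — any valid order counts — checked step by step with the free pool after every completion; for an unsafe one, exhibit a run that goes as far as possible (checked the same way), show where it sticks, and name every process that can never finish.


UNSAFE.
Key observation: after T_a, T_d, T_h, T_e, T_b complete, (6, 8, 4) is the best the pool ever gets, yet each leftover process wants more res2.
The run T_a, T_d, T_h, T_e, T_b cannot be extended any further. Verifying each step:
  pool = (3, 3, 0)
  run T_a (needs (3, 1, 0), free (3, 3, 0)); after release of (1, 3, 2) the pool is (4, 6, 2)
  run T_d (needs (2, 4, 2), free (4, 6, 2)); after release of (0, 1, 0) the pool is (4, 7, 2)
  run T_h (needs (4, 4, 1), free (4, 7, 2)); after release of (1, 0, 0) the pool is (5, 7, 2)
  run T_e (needs (5, 7, 1), free (5, 7, 2)); after release of (1, 0, 0) the pool is (6, 7, 2)
  run T_b (needs (6, 0, 2), free (6, 7, 2)); after release of (0, 1, 2) the pool is (6, 8, 4)
  T_g cannot run: need (7, 2, 2) vs free (6, 8, 4) (insufficient res2)
  T_f cannot run: need (8, 2, 1) vs free (6, 8, 4) (insufficient res2)
Never able to finish: T_g and T_f.


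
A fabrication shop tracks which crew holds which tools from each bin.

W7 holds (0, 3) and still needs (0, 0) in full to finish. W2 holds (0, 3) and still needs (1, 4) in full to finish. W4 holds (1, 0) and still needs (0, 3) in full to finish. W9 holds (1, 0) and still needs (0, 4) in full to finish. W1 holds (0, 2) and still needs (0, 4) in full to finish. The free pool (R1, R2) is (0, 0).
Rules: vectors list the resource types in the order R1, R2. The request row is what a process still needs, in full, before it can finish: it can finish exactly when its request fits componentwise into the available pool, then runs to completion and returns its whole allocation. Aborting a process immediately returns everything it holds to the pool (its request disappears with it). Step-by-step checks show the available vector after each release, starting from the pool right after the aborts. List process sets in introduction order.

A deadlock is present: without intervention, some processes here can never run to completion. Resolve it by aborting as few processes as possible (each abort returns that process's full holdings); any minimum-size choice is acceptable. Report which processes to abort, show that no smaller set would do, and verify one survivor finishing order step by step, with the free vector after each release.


Abort W2.
Key observation: before aborting W2, W9 was permanently blocked — no order could ever run it; afterwards it completes at step 3.
Minimality: the empty abort set fails — the state is deadlocked as it stands.
Survivors finish in the order: W4, W7, W9, W1. Step-by-step check (pool after the aborts first):
  pool = (0, 3)
  W4 needs (0, 3) <= (0, 3) -> finishes; pool += (1, 0) = (1, 3)
  W7 needs (0, 0) <= (1, 3) -> finishes; pool += (0, 3) = (1, 6)
  W9 needs (0, 4) <= (1, 6) -> finishes; pool += (1, 0) = (2, 6)
  W1 needs (0, 4) <= (2, 6) -> finishes; pool += (0, 2) = (2, 8)


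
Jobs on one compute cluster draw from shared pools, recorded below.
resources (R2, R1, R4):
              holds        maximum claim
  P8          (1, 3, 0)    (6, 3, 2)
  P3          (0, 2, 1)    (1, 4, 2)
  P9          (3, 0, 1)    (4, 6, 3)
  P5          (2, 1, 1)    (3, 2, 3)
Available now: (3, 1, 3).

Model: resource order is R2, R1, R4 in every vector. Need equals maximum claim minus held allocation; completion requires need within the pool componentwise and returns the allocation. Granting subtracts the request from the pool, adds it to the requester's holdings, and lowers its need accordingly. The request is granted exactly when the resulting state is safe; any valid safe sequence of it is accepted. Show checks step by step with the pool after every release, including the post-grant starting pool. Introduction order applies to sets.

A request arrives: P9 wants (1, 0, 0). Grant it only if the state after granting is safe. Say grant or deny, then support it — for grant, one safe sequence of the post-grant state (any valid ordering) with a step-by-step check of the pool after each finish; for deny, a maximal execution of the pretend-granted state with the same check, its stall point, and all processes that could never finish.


DENY. Granting would leave the state unsafe.
Key observation: after P5, P3 the pool peaks at (4, 4, 5), and each blocked process is short somewhere: P8 on R2; P9 on R1.
On the post-grant state, P5, P3 is a maximal run — nothing extends it. Check, step by step:
  pool = (2, 1, 3)
  P5: need (1, 1, 2) fits (2, 1, 3); releases (2, 1, 1), pool now (4, 2, 4)
  P3: need (1, 2, 1) fits (4, 2, 4); releases (0, 2, 1), pool now (4, 4, 5)
  P8 cannot run: need (5, 0, 2) vs free (4, 4, 5) (insufficient R2)
  P9 cannot run: need (0, 6, 2) vs free (4, 4, 5) (insufficient R1)
Post-grant, the permanently blocked set is P8 and P9.


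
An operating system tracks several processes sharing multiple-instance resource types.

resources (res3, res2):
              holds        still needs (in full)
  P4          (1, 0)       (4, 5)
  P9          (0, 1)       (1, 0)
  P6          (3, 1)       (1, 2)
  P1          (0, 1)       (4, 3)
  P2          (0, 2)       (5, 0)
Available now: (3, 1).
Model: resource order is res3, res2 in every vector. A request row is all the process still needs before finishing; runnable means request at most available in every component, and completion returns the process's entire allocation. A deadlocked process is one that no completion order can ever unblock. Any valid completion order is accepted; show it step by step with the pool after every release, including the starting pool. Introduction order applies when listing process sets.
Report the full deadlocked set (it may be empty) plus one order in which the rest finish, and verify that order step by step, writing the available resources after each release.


Nothing here is deadlocked.
Key observation: beginning at P9, releases accumulate fast enough that every process eventually fits.
A valid finishing order for the others: P9, P6, P2, P4, P1. Verifying each step:
  pool = (3, 1)
  run P9 (needs (1, 0), free (3, 1)); after release of (0, 1) the pool is (3, 2)
  run P6 (needs (1, 2), free (3, 2)); after release of (3, 1) the pool is (6, 3)
  run P2 (needs (5, 0), free (6, 3)); after release of (0, 2) the pool is (6, 5)
  run P4 (needs (4, 5), free (6, 5)); after release of (1, 0) the pool is (7, 5)
  run P1 (needs (4, 3), free (7, 5)); after release of (0, 1) the pool is (7, 6)


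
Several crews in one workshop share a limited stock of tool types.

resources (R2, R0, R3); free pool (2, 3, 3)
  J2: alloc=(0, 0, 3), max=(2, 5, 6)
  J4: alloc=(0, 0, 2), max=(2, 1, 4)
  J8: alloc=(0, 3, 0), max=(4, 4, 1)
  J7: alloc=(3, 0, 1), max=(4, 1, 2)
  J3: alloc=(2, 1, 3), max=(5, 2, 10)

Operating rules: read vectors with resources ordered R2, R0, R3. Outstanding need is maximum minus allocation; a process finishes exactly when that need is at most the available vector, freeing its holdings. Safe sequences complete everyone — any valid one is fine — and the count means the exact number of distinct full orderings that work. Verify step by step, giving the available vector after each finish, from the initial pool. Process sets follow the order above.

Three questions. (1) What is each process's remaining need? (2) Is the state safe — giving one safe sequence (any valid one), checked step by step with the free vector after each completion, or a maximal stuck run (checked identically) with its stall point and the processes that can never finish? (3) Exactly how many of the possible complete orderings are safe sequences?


(1) Need matrix, components ordered R2, R0, R3:
  J2: (2, 5, 3)
  J4: (2, 1, 2)
  J8: (4, 1, 1)
  J7: (1, 1, 1)
  J3: (3, 1, 7)
(2) The state is SAFE; one workable sequence: J7, J8, J2, J4, J3.
Key observation: every step clears its requested resources with room to spare; the minimum clearance is 1, first at J7 — (1, 1, 1) vs (2, 3, 3) free.
Verifying each step:
  pool = (2, 3, 3)
  run J7 (needs (1, 1, 1), free (2, 3, 3)); after release of (3, 0, 1) the pool is (5, 3, 4)
  run J8 (needs (4, 1, 1), free (5, 3, 4)); after release of (0, 3, 0) the pool is (5, 6, 4)
  run J2 (needs (2, 5, 3), free (5, 6, 4)); after release of (0, 0, 3) the pool is (5, 6, 7)
  run J4 (needs (2, 1, 2), free (5, 6, 7)); after release of (0, 0, 2) the pool is (5, 6, 9)
  run J3 (needs (3, 1, 7), free (5, 6, 9)); after release of (2, 1, 3) the pool is (7, 7, 12)
(3) Precisely 5 of the possible complete orderings are safe sequences.


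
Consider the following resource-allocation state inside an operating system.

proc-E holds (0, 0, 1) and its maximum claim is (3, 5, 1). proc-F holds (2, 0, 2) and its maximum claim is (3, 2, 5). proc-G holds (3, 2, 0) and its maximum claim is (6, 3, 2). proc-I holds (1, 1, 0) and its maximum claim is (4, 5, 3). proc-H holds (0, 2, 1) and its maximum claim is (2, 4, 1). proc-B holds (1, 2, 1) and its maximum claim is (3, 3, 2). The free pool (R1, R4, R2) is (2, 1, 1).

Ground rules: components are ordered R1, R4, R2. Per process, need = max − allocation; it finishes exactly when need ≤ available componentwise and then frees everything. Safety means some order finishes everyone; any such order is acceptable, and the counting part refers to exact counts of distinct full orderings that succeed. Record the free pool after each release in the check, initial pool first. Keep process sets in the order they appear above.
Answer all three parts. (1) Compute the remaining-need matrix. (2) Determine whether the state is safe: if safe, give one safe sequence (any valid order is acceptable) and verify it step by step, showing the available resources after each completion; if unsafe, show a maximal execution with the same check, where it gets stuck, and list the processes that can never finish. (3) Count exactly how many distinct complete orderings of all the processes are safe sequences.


(1) Remaining need (order R1, R4, R2):
  proc-E: (3, 5, 0)
  proc-F: (1, 2, 3)
  proc-G: (3, 1, 2)
  proc-I: (3, 4, 3)
  proc-H: (2, 2, 0)
  proc-B: (2, 1, 1)
(2) The state is SAFE; one workable sequence: proc-B, proc-H, proc-G, proc-E, proc-I, proc-F.
Key observation: at proc-B the run first touches a limit — (2, 1, 1) against (2, 1, 1), exact on a resource it actually requests.
Verifying each step:
  pool = (2, 1, 1)
  proc-B needs (2, 1, 1) <= (2, 1, 1) -> finishes; pool += (1, 2, 1) = (3, 3, 2)
  proc-H needs (2, 2, 0) <= (3, 3, 2) -> finishes; pool += (0, 2, 1) = (3, 5, 3)
  proc-G needs (3, 1, 2) <= (3, 5, 3) -> finishes; pool += (3, 2, 0) = (6, 7, 3)
  proc-E needs (3, 5, 0) <= (6, 7, 3) -> finishes; pool += (0, 0, 1) = (6, 7, 4)
  proc-I needs (3, 4, 3) <= (6, 7, 4) -> finishes; pool += (1, 1, 0) = (7, 8, 4)
  proc-F needs (1, 2, 3) <= (7, 8, 4) -> finishes; pool += (2, 0, 2) = (9, 8, 6)
(3) The exact count: 36 of the possible complete orderings are safe sequences.


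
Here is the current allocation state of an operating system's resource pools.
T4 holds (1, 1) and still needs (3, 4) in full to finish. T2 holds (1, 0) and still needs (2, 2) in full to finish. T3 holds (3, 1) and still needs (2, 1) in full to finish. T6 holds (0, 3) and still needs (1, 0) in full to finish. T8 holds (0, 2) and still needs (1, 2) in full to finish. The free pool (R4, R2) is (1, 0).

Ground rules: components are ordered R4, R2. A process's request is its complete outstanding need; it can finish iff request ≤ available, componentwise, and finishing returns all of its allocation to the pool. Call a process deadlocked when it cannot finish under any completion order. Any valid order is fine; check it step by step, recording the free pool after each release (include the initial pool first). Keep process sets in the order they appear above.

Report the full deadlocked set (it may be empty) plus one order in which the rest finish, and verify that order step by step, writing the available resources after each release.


The deadlocked set is T4, T2 and T3.
Key observation: the wall is R4: completing T6, T8 brings the pool only to (1, 5), and all the rest need more.
A valid finishing order for the others: T6, T8. Verifying each step:
  pool = (1, 0)
  T6: need (1, 0) fits (1, 0); releases (0, 3), pool now (1, 3)
  T8: need (1, 2) fits (1, 3); releases (0, 2), pool now (1, 5)
The blocked processes can never fit:
  blocked: T4 wants (3, 4), pool (1, 5) — not enough R4
  blocked: T2 wants (2, 2), pool (1, 5) — not enough R4
  blocked: T3 wants (2, 1), pool (1, 5) — not enough R4


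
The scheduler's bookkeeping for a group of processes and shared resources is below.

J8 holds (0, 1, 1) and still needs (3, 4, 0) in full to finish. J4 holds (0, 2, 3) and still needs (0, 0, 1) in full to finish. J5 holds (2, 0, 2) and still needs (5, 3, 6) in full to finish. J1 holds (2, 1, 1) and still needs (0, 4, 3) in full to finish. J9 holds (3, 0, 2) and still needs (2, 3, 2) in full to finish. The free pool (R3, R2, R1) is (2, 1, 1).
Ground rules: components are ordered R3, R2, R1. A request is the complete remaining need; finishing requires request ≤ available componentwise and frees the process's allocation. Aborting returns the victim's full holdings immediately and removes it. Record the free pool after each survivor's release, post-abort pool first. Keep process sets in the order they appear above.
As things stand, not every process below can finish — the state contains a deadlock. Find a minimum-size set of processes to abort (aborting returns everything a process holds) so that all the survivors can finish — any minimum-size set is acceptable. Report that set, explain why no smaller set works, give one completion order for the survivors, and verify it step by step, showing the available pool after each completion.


Minimum abort set: J8.
Key observation: before aborting J8, J1 was permanently blocked — no order could ever run it; afterwards it completes at step 2.
Minimality: the empty abort set fails — the state is deadlocked as it stands.
One survivor order: J4, J1, J9, J5. Step-by-step check (post-abort pool first):
  pool = (2, 2, 2)
  run J4 (needs (0, 0, 1), free (2, 2, 2)); after release of (0, 2, 3) the pool is (2, 4, 5)
  run J1 (needs (0, 4, 3), free (2, 4, 5)); after release of (2, 1, 1) the pool is (4, 5, 6)
  run J9 (needs (2, 3, 2), free (4, 5, 6)); after release of (3, 0, 2) the pool is (7, 5, 8)
  run J5 (needs (5, 3, 6), free (7, 5, 8)); after release of (2, 0, 2) the pool is (9, 5, 10)


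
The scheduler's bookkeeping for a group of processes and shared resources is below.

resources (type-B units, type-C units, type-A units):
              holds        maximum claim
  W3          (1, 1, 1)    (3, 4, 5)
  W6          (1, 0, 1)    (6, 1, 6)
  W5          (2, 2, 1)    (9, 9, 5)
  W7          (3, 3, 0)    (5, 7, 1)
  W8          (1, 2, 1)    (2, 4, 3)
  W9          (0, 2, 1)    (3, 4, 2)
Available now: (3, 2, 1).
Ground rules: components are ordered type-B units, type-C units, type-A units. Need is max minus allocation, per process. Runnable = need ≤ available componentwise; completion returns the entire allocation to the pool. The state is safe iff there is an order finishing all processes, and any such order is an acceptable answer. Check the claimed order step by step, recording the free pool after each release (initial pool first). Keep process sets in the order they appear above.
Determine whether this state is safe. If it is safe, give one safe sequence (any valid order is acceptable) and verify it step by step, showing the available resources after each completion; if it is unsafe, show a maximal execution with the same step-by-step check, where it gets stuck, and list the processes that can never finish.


The state is UNSAFE.
Key observation: the wall is type-A units: completing W9, W8, W7 brings the pool only to (7, 9, 3), and all the rest need more.
Going as far as possible: W9, W8, W7; after that, nothing fits. Step-by-step check:
  pool = (3, 2, 1)
  W9: need (3, 2, 1) fits (3, 2, 1); releases (0, 2, 1), pool now (3, 4, 2)
  W8: need (1, 2, 2) fits (3, 4, 2); releases (1, 2, 1), pool now (4, 6, 3)
  W7: need (2, 4, 1) fits (4, 6, 3); releases (3, 3, 0), pool now (7, 9, 3)
  W3 still needs (2, 3, 4) but only (7, 9, 3) is free — short on type-A units
  W6 still needs (5, 1, 5) but only (7, 9, 3) is free — short on type-A units
  W5 still needs (7, 7, 4) but only (7, 9, 3) is free — short on type-A units
Permanently blocked: W3, W6 and W5.


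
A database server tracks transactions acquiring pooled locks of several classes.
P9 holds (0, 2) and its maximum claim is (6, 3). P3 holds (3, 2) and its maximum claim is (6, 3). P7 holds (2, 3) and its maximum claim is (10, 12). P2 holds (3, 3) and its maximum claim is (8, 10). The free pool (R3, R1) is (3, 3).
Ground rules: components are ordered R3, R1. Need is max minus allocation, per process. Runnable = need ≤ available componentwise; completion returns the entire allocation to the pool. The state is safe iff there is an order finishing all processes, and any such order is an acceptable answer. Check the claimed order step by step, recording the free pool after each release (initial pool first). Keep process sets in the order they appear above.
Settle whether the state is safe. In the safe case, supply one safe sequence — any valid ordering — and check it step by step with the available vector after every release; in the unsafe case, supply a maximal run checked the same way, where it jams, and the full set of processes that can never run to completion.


SAFE — a valid safe sequence is P3, P9, P2, P7.
Key observation: the first exact fit in this order is P3 — it needs (3, 1) with (3, 3) free, meeting a requested resource to the last unit.
Walking it through:
  pool = (3, 3)
  P3: need (3, 1) fits (3, 3); releases (3, 2), pool now (6, 5)
  P9: need (6, 1) fits (6, 5); releases (0, 2), pool now (6, 7)
  P2: need (5, 7) fits (6, 7); releases (3, 3), pool now (9, 10)
  P7: need (8, 9) fits (9, 10); releases (2, 3), pool now (11, 13)


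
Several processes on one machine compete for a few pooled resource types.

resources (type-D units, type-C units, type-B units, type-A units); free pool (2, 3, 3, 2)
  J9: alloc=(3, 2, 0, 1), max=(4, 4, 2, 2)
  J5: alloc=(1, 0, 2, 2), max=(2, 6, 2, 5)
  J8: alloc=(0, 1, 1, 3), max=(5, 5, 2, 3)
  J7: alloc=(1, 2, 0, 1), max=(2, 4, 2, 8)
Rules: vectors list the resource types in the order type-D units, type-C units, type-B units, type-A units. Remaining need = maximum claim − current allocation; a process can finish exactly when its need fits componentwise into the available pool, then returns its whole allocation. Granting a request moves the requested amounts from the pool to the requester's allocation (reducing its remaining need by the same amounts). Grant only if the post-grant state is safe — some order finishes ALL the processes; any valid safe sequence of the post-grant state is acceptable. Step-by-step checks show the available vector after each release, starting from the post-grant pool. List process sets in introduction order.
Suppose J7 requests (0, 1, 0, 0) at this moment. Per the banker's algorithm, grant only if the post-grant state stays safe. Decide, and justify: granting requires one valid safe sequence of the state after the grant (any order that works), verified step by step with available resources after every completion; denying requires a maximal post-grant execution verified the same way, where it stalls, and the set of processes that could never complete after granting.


DENY. Granting would leave the state unsafe.
Key observation: after J9, J8 the pool peaks at (5, 5, 4, 6), and each blocked process is short somewhere: J5 on type-C units; J7 on type-A units.
Pretend the grant happened; the run J9, J8 goes as far as possible. Walking it through:
  pool = (2, 2, 3, 2)
  J9 needs (1, 2, 2, 1) <= (2, 2, 3, 2) -> finishes; pool += (3, 2, 0, 1) = (5, 4, 3, 3)
  J8 needs (5, 4, 1, 0) <= (5, 4, 3, 3) -> finishes; pool += (0, 1, 1, 3) = (5, 5, 4, 6)
  blocked: J5 wants (1, 6, 0, 3), pool (5, 5, 4, 6) — not enough type-C units
  blocked: J7 wants (1, 1, 2, 7), pool (5, 5, 4, 6) — not enough type-A units
Processes that could never finish after the grant: J5 and J7.


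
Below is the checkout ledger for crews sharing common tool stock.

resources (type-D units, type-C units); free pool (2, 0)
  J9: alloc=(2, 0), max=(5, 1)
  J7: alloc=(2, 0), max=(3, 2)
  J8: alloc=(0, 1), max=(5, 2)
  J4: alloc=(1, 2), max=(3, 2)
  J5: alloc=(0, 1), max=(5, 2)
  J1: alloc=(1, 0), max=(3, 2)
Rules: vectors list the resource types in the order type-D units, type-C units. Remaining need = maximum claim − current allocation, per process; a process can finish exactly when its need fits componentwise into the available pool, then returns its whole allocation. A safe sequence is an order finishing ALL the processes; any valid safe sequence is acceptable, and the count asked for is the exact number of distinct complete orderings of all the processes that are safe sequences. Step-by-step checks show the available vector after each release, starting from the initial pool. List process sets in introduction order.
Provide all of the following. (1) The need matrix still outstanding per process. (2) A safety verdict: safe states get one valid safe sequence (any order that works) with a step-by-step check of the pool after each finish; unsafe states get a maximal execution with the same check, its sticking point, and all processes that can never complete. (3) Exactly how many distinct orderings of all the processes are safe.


(1) Remaining need (order type-D units, type-C units):
  J9: (3, 1)
  J7: (1, 2)
  J8: (5, 1)
  J4: (2, 0)
  J5: (5, 1)
  J1: (2, 2)
(2) SAFE, for example via the order J4, J9, J7, J5, J1, J8.
Key observation: J4 marks the first exact bind of the order: its need (2, 0) fits the free (2, 0) with zero slack on a requested resource.
Walking it through:
  pool = (2, 0)
  run J4 (needs (2, 0), free (2, 0)); after release of (1, 2) the pool is (3, 2)
  run J9 (needs (3, 1), free (3, 2)); after release of (2, 0) the pool is (5, 2)
  run J7 (needs (1, 2), free (5, 2)); after release of (2, 0) the pool is (7, 2)
  run J5 (needs (5, 1), free (7, 2)); after release of (0, 1) the pool is (7, 3)
  run J1 (needs (2, 2), free (7, 3)); after release of (1, 0) the pool is (8, 3)
  run J8 (needs (5, 1), free (8, 3)); after release of (0, 1) the pool is (8, 4)
(3) The exact count: 60 of the possible complete orderings are safe sequences.
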